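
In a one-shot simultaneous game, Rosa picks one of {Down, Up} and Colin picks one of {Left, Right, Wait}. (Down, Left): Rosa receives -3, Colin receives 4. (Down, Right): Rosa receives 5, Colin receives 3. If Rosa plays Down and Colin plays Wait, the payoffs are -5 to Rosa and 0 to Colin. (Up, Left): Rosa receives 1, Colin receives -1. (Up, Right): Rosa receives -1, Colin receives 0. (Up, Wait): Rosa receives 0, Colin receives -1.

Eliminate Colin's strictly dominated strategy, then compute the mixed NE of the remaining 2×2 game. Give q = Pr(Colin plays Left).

Colin's strategy Wait is strictly dominated by Right: 3 > 0 and 0 > -1. Eliminate Wait.
Rosa's indifference between Down and Up determines Colin's mixing probability q:
  Rosa's expected payoff from Down: q·(-3) + (1−q)·5 = -8q + 5
  Rosa's expected payoff from Up: q·1 + (1−q)·(-1) = 2q - 1
  -8q + 5 = 2q - 1  ⇒  -10q = -6  ⇒  q = 3/5.

q = 3/5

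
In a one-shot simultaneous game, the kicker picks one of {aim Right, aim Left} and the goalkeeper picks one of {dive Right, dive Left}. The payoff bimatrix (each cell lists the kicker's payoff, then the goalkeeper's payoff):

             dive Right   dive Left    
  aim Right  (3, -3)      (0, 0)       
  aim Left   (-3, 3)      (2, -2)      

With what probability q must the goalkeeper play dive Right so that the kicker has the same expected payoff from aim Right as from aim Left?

q = 1/4

Set the kicker's expected payoff from aim Right equal to that from aim Left:
  the kicker's payoff to aim Right: q·3 + (1−q)·0 = 3q
  the kicker's payoff to aim Left: q·(-3) + (1−q)·2 = -5q + 2
  3q = -5q + 2  ⇒  8q = 2  ⇒  q = 1/4.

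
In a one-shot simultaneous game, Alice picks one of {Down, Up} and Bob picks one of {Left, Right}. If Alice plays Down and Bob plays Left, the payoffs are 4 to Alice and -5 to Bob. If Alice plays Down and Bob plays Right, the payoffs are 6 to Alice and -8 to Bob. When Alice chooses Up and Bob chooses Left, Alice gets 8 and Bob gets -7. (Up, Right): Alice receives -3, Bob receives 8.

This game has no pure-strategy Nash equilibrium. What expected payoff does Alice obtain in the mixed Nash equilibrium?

60/13

In a mixed equilibrium Alice is indifferent between Down and Up; this condition fixes q.
  Alice's payoff from Down: q·4 + (1−q)·6 = -2q + 6
  Alice's payoff from Up: q·8 + (1−q)·(-3) = 11q - 3
  -2q + 6 = 11q - 3  ⇒  -13q = -9  ⇒  q = 9/13.
At equilibrium Alice is indifferent across rows, so Alice's payoff equals the payoff from Down: (9/13)·4 + (4/13)·6 = 60/13.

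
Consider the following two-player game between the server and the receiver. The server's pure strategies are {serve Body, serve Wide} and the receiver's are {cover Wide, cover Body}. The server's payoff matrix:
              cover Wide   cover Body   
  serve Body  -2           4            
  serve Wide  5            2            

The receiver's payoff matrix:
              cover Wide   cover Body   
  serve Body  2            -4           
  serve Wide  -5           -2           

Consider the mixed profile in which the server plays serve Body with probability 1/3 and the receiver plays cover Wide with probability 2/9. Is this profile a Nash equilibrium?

Check the receiver's indifference given the server's mix p = 1/3:
  payoff from cover Wide = -8/3; payoff from cover Body = -8/3 — equal.
Check the server's indifference given the receiver's mix q = 2/9:
  payoff from serve Body = 8/3; payoff from serve Wide = 8/3 — equal.
Both players are indifferent, so neither can profitably deviate.

Yes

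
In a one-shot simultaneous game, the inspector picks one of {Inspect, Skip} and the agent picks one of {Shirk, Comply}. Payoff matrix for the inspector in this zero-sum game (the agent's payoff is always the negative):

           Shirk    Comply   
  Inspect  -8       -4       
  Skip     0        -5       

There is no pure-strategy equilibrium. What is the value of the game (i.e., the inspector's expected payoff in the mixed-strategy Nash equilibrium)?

v = -40/9

In a mixed equilibrium the inspector is indifferent between Inspect and Skip; this condition fixes q.
  the inspector's payoff to Inspect: q·(-8) + (1−q)·(-4) = -4q - 4
  the inspector's payoff to Skip: q·0 + (1−q)·(-5) = 5q - 5
  -4q - 4 = 5q - 5  ⇒  -9q = -1  ⇒  q = 1/9.
The value is the inspector's expected payoff against this mix (using Inspect): (1/9)·(-8) + (8/9)·(-4) = -40/9.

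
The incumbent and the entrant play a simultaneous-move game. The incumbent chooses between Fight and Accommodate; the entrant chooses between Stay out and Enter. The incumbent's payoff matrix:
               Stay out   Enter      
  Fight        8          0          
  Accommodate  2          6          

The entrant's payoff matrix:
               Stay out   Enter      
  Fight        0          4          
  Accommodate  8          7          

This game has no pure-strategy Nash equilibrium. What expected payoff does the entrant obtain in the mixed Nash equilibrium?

Set the entrant's expected payoff from Stay out equal to that from Enter:
  the entrant's payoff from Stay out: p·0 + (1−p)·8 = -8p + 8
  the entrant's payoff from Enter: p·4 + (1−p)·7 = -3p + 7
  -8p + 8 = -3p + 7  ⇒  -5p = -1  ⇒  p = 1/5.
At equilibrium the entrant is indifferent across columns, so the entrant's payoff equals the payoff from Stay out: (1/5)·0 + (4/5)·8 = 32/5.

32/5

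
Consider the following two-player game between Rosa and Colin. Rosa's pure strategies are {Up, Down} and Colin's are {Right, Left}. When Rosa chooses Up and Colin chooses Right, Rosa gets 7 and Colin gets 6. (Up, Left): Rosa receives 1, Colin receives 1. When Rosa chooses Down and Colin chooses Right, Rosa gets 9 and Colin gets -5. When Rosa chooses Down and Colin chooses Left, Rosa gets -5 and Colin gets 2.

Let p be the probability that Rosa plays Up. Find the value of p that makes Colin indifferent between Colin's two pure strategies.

Colin's indifference between Right and Left determines Rosa's mixing probability p:
  Colin's expected payoff from Right: p·6 + (1−p)·(-5) = 11p - 5
  Colin's expected payoff from Left: p·1 + (1−p)·2 = -p + 2
  11p - 5 = -p + 2  ⇒  12p = 7  ⇒  p = 7/12.

p = 7/12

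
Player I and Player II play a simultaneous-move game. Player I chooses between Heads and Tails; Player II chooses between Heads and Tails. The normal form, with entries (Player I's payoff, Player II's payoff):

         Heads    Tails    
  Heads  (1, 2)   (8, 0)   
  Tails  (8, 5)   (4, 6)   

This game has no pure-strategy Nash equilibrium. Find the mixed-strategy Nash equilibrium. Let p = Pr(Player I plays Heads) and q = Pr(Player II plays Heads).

For Player II to be willing to mix, Player II must be indifferent between Heads and Tails, which pins down Player I's mix.
  Player II's expected payoff from Heads: p·2 + (1−p)·5 = -3p + 5
  Player II's expected payoff from Tails: p·0 + (1−p)·6 = -6p + 6
  -3p + 5 = -6p + 6  ⇒  3p = 1  ⇒  p = 1/3.
In a mixed equilibrium Player I is indifferent between Heads and Tails; this condition fixes q.
  Player I's expected payoff from Heads: q·1 + (1−q)·8 = -7q + 8
  Player I's expected payoff from Tails: q·8 + (1−q)·4 = 4q + 4
  -7q + 8 = 4q + 4  ⇒  -11q = -4  ⇒  q = 4/11.

p = 1/3, q = 4/11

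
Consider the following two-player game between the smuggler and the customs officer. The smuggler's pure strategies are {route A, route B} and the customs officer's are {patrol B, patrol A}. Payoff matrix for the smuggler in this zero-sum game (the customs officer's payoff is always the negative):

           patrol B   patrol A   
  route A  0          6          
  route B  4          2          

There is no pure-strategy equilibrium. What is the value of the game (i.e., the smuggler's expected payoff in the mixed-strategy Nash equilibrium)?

v = 3

The smuggler's indifference between route A and route B determines the customs officer's mixing probability q:
  the smuggler's expected payoff from route A: q·0 + (1−q)·6 = -6q + 6
  the smuggler's expected payoff from route B: q·4 + (1−q)·2 = 2q + 2
  -6q + 6 = 2q + 2  ⇒  -8q = -4  ⇒  q = 1/2.
The value is the smuggler's expected payoff against this mix (using route A): (1/2)·0 + (1/2)·6 = 3.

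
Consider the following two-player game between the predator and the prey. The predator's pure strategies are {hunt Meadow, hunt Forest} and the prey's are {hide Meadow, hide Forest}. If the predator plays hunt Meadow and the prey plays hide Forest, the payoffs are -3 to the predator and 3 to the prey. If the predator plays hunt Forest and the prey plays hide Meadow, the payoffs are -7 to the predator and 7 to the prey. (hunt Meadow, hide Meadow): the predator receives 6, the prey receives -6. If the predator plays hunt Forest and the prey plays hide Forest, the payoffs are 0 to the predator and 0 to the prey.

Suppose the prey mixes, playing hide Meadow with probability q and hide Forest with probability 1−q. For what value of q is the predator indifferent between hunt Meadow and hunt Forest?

q = 3/16

The predator's indifference between hunt Meadow and hunt Forest determines the prey's mixing probability q:
  the predator's payoff to hunt Meadow: q·6 + (1−q)·(-3) = 9q - 3
  the predator's payoff to hunt Forest: q·(-7) + (1−q)·0 = -7q
  9q - 3 = -7q  ⇒  16q = 3  ⇒  q = 3/16.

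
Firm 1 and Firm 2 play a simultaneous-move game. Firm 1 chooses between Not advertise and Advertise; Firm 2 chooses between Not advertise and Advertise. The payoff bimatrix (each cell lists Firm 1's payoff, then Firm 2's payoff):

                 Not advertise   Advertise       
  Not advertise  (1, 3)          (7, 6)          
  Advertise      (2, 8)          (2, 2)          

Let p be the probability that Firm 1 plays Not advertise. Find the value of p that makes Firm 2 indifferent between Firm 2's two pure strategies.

Set Firm 2's expected payoff from Not advertise equal to that from Advertise:
  Firm 2's expected payoff from Not advertise: p·3 + (1−p)·8 = -5p + 8
  Firm 2's expected payoff from Advertise: p·6 + (1−p)·2 = 4p + 2
  -5p + 8 = 4p + 2  ⇒  -9p = -6  ⇒  p = 2/3.

p = 2/3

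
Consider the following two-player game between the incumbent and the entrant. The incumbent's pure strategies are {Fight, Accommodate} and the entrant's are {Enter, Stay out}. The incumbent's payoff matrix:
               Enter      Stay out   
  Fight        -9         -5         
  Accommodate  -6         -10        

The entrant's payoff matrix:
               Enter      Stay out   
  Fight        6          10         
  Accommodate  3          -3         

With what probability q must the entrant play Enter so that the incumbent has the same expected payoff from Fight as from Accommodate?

q = 5/8

Set the incumbent's expected payoff from Fight equal to that from Accommodate:
  the incumbent's expected payoff from Fight: q·(-9) + (1−q)·(-5) = -4q - 5
  the incumbent's expected payoff from Accommodate: q·(-6) + (1−q)·(-10) = 4q - 10
  -4q - 5 = 4q - 10  ⇒  -8q = -5  ⇒  q = 5/8.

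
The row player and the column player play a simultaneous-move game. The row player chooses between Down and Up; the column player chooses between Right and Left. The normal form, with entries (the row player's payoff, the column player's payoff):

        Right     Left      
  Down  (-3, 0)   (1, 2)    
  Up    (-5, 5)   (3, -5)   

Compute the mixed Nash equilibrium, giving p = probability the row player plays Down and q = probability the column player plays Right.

For the column player to be willing to mix, the column player must be indifferent between Right and Left, which pins down the row player's mix.
  the column player's payoff to Right: p·0 + (1−p)·5 = -5p + 5
  the column player's payoff to Left: p·2 + (1−p)·(-5) = 7p - 5
  -5p + 5 = 7p - 5  ⇒  -12p = -10  ⇒  p = 5/6.
The row player's indifference between Down and Up determines the column player's mixing probability q:
  the row player's payoff to Down: q·(-3) + (1−q)·1 = -4q + 1
  the row player's payoff to Up: q·(-5) + (1−q)·3 = -8q + 3
  -4q + 1 = -8q + 3  ⇒  4q = 2  ⇒  q = 1/2.

p = 5/6, q = 1/2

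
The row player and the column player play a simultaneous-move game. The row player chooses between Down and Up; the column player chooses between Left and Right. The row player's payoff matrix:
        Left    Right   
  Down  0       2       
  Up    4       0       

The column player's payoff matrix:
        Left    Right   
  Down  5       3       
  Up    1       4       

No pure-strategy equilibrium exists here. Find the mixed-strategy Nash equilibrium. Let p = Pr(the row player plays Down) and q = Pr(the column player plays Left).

p = 3/5, q = 1/3

The column player's indifference between Left and Right determines the row player's mixing probability p:
  the column player's payoff from Left: p·5 + (1−p)·1 = 4p + 1
  the column player's payoff from Right: p·3 + (1−p)·4 = -p + 4
  4p + 1 = -p + 4  ⇒  5p = 3  ⇒  p = 3/5.
Set the row player's expected payoff from Down equal to that from Up:
  the row player's expected payoff from Down: q·0 + (1−q)·2 = -2q + 2
  the row player's expected payoff from Up: q·4 + (1−q)·0 = 4q
  -2q + 2 = 4q  ⇒  -6q = -2  ⇒  q = 1/3.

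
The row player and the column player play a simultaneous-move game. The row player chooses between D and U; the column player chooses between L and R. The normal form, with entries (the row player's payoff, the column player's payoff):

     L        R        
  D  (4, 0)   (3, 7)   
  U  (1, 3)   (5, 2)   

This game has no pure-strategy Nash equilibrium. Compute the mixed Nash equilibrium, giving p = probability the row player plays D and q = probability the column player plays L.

p = 1/8, q = 2/5

The row player's mix must leave the column player indifferent between L and R.
  the column player's payoff to L: p·0 + (1−p)·3 = -3p + 3
  the column player's payoff to R: p·7 + (1−p)·2 = 5p + 2
  -3p + 3 = 5p + 2  ⇒  -8p = -1  ⇒  p = 1/8.
In a mixed equilibrium the row player is indifferent between D and U; this condition fixes q.
  the row player's payoff from D: q·4 + (1−q)·3 = q + 3
  the row player's payoff from U: q·1 + (1−q)·5 = -4q + 5
  q + 3 = -4q + 5  ⇒  5q = 2  ⇒  q = 2/5.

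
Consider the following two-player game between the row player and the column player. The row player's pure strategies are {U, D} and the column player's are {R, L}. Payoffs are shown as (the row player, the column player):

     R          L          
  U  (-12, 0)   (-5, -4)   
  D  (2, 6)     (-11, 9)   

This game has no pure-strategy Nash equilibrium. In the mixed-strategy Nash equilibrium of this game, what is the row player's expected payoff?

The row player's indifference between U and D determines the column player's mixing probability q:
  the row player's payoff from U: q·(-12) + (1−q)·(-5) = -7q - 5
  the row player's payoff from D: q·2 + (1−q)·(-11) = 13q - 11
  -7q - 5 = 13q - 11  ⇒  -20q = -6  ⇒  q = 3/10.
At equilibrium the row player is indifferent across rows, so the row player's payoff equals the payoff from U: (3/10)·(-12) + (7/10)·(-5) = -71/10.

-71/10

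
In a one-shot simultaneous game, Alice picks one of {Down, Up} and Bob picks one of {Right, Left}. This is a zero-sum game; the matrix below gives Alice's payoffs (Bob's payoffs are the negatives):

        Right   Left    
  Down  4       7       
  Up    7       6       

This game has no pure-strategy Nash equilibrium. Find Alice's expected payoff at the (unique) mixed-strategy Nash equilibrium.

25/4

For Alice to be willing to mix, Alice must be indifferent between Down and Up, which pins down Bob's mix.
  Alice's payoff from Down: q·4 + (1−q)·7 = -3q + 7
  Alice's payoff from Up: q·7 + (1−q)·6 = q + 6
  -3q + 7 = q + 6  ⇒  -4q = -1  ⇒  q = 1/4.
At equilibrium Alice is indifferent across rows, so Alice's payoff equals the payoff from Down: (1/4)·4 + (3/4)·7 = 25/4.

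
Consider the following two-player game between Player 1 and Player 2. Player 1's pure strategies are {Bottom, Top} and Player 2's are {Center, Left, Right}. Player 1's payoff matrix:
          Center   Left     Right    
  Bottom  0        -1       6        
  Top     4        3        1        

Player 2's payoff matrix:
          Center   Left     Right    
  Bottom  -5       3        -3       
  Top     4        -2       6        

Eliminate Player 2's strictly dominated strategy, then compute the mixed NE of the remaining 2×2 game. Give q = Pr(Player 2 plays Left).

Player 2's strategy Center is strictly dominated by Right: -3 > -5 and 6 > 4. Eliminate Center.
Player 2's mix must leave Player 1 indifferent between Bottom and Top.
  Player 1's payoff from Bottom: q·(-1) + (1−q)·6 = -7q + 6
  Player 1's payoff from Top: q·3 + (1−q)·1 = 2q + 1
  -7q + 6 = 2q + 1  ⇒  -9q = -5  ⇒  q = 5/9.

q = 5/9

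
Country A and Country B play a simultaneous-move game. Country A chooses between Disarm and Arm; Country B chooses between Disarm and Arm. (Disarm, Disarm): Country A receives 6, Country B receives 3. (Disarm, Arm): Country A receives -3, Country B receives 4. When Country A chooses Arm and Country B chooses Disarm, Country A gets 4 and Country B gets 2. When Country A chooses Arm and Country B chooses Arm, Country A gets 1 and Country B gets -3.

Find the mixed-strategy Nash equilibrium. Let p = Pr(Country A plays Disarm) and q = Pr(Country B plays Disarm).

p = 5/6, q = 2/3

Country A's mix must leave Country B indifferent between Disarm and Arm.
  Country B's expected payoff from Disarm: p·3 + (1−p)·2 = p + 2
  Country B's expected payoff from Arm: p·4 + (1−p)·(-3) = 7p - 3
  p + 2 = 7p - 3  ⇒  -6p = -5  ⇒  p = 5/6.
Country A's indifference between Disarm and Arm determines Country B's mixing probability q:
  Country A's expected payoff from Disarm: q·6 + (1−q)·(-3) = 9q - 3
  Country A's expected payoff from Arm: q·4 + (1−q)·1 = 3q + 1
  9q - 3 = 3q + 1  ⇒  6q = 4  ⇒  q = 2/3.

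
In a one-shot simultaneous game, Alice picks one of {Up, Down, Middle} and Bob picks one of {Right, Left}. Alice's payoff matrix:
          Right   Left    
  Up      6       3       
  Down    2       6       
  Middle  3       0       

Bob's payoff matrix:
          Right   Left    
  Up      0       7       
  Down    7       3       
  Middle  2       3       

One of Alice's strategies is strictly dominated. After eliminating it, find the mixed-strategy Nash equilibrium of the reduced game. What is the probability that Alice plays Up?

Alice's strategy Middle is strictly dominated by Up: 6 > 3 and 3 > 0. Eliminate Middle.
Bob's indifference between Right and Left determines Alice's mixing probability p:
  Bob's expected payoff from Right: p·0 + (1−p)·7 = -7p + 7
  Bob's expected payoff from Left: p·7 + (1−p)·3 = 4p + 3
  -7p + 7 = 4p + 3  ⇒  -11p = -4  ⇒  p = 4/11.

p = 4/11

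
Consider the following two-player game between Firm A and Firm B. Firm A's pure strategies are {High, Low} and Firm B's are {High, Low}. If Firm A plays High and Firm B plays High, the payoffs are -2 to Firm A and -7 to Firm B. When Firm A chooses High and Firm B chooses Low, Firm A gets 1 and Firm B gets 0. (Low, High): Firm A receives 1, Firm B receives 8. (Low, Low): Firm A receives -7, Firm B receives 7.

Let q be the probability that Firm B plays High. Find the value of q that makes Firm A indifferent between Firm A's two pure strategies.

q = 8/11

Firm B's mix must leave Firm A indifferent between High and Low.
  Firm A's payoff to High: q·(-2) + (1−q)·1 = -3q + 1
  Firm A's payoff to Low: q·1 + (1−q)·(-7) = 8q - 7
  -3q + 1 = 8q - 7  ⇒  -11q = -8  ⇒  q = 8/11.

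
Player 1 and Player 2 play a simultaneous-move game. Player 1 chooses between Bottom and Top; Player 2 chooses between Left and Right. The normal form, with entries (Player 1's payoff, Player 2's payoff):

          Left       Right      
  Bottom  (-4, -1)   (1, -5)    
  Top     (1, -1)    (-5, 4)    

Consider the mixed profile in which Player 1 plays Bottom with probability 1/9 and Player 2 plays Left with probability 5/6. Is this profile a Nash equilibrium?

No

Given Player 1's mix p = 1/9, Player 2's payoff from Left is -1 but from Right is 3. Player 2 strictly prefers Right, so Player 2 would not mix.
So the proposed profile is not a Nash equilibrium.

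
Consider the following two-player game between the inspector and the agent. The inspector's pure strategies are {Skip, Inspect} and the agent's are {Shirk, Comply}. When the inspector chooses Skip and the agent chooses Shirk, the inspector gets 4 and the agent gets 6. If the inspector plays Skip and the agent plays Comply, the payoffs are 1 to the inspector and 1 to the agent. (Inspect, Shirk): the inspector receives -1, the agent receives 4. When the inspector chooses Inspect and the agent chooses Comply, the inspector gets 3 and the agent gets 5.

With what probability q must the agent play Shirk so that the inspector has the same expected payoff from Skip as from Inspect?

q = 2/7

Set the inspector's expected payoff from Skip equal to that from Inspect:
  the inspector's expected payoff from Skip: q·4 + (1−q)·1 = 3q + 1
  the inspector's expected payoff from Inspect: q·(-1) + (1−q)·3 = -4q + 3
  3q + 1 = -4q + 3  ⇒  7q = 2  ⇒  q = 2/7.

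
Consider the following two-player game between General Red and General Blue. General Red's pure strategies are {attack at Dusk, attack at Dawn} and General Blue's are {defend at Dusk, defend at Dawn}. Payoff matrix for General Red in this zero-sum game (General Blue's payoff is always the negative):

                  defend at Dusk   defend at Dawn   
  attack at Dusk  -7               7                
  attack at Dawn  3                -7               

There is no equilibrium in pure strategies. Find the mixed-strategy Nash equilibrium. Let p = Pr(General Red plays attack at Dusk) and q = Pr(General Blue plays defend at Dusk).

Set General Blue's expected payoff from defend at Dusk equal to that from defend at Dawn:
  General Blue's payoff from defend at Dusk: p·7 + (1−p)·(-3) = 10p - 3
  General Blue's payoff from defend at Dawn: p·(-7) + (1−p)·7 = -14p + 7
  10p - 3 = -14p + 7  ⇒  24p = 10  ⇒  p = 5/12.
For General Red to be willing to mix, General Red must be indifferent between attack at Dusk and attack at Dawn, which pins down General Blue's mix.
  General Red's payoff to attack at Dusk: q·(-7) + (1−q)·7 = -14q + 7
  General Red's payoff to attack at Dawn: q·3 + (1−q)·(-7) = 10q - 7
  -14q + 7 = 10q - 7  ⇒  -24q = -14  ⇒  q = 7/12.

p = 5/12, q = 7/12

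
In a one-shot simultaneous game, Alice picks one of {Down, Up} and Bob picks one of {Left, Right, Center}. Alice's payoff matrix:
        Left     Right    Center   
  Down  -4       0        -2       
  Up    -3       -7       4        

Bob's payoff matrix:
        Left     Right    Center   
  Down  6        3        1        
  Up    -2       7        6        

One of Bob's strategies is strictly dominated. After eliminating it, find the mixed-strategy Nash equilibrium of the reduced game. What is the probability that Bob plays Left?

q = 7/8

Bob's strategy Center is strictly dominated by Right: 3 > 1 and 7 > 6. Eliminate Center.
Bob's mix must leave Alice indifferent between Down and Up.
  Alice's payoff to Down: q·(-4) + (1−q)·0 = -4q
  Alice's payoff to Up: q·(-3) + (1−q)·(-7) = 4q - 7
  -4q = 4q - 7  ⇒  -8q = -7  ⇒  q = 7/8.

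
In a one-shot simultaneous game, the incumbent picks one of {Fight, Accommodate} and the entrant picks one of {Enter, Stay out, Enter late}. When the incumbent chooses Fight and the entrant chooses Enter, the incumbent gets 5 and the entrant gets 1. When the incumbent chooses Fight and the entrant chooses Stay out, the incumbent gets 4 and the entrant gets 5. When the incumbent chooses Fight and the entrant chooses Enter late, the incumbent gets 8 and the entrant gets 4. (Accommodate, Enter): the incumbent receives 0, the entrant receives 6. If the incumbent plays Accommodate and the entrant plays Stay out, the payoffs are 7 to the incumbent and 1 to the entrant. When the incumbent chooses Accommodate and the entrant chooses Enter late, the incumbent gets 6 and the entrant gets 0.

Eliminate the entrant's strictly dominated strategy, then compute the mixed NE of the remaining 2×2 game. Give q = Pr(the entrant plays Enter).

q = 3/8

The entrant's strategy Enter late is strictly dominated by Stay out: 5 > 4 and 1 > 0. Eliminate Enter late.
The incumbent's indifference between Fight and Accommodate determines the entrant's mixing probability q:
  the incumbent's payoff to Fight: q·5 + (1−q)·4 = q + 4
  the incumbent's payoff to Accommodate: q·0 + (1−q)·7 = -7q + 7
  q + 4 = -7q + 7  ⇒  8q = 3  ⇒  q = 3/8.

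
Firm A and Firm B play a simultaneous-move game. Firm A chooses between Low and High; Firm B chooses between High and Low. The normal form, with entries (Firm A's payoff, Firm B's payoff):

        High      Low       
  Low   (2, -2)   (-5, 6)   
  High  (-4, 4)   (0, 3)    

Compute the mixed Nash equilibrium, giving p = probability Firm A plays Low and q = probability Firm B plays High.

Firm B's indifference between High and Low determines Firm A's mixing probability p:
  Firm B's payoff from High: p·(-2) + (1−p)·4 = -6p + 4
  Firm B's payoff from Low: p·6 + (1−p)·3 = 3p + 3
  -6p + 4 = 3p + 3  ⇒  -9p = -1  ⇒  p = 1/9.
Firm B's mix must leave Firm A indifferent between Low and High.
  Firm A's payoff from Low: q·2 + (1−q)·(-5) = 7q - 5
  Firm A's payoff from High: q·(-4) + (1−q)·0 = -4q
  7q - 5 = -4q  ⇒  11q = 5  ⇒  q = 5/11.

p = 1/9, q = 5/11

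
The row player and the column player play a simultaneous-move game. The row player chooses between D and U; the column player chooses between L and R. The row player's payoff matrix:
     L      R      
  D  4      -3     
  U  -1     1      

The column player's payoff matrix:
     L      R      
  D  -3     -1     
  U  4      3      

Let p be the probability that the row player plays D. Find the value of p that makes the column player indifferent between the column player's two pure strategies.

p = 1/3

Set the column player's expected payoff from L equal to that from R:
  the column player's expected payoff from L: p·(-3) + (1−p)·4 = -7p + 4
  the column player's expected payoff from R: p·(-1) + (1−p)·3 = -4p + 3
  -7p + 4 = -4p + 3  ⇒  -3p = -1  ⇒  p = 1/3.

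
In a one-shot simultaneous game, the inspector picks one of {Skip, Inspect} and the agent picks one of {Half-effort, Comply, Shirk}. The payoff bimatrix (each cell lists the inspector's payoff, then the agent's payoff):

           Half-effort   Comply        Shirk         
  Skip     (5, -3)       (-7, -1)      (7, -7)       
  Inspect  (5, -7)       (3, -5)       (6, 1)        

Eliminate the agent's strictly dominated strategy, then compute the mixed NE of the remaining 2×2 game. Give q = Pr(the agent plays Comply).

The agent's strategy Half-effort is strictly dominated by Comply: -1 > -3 and -5 > -7. Eliminate Half-effort.
The inspector's indifference between Skip and Inspect determines the agent's mixing probability q:
  the inspector's payoff to Skip: q·(-7) + (1−q)·7 = -14q + 7
  the inspector's payoff to Inspect: q·3 + (1−q)·6 = -3q + 6
  -14q + 7 = -3q + 6  ⇒  -11q = -1  ⇒  q = 1/11.

q = 1/11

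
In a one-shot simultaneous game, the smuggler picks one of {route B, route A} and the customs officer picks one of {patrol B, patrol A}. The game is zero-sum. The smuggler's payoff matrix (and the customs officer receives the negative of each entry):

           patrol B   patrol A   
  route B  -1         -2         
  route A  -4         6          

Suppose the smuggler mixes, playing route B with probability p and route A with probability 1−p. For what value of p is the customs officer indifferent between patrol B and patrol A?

p = 10/11

The customs officer's indifference between patrol B and patrol A determines the smuggler's mixing probability p:
  the customs officer's payoff to patrol B: p·1 + (1−p)·4 = -3p + 4
  the customs officer's payoff to patrol A: p·2 + (1−p)·(-6) = 8p - 6
  -3p + 4 = 8p - 6  ⇒  -11p = -10  ⇒  p = 10/11.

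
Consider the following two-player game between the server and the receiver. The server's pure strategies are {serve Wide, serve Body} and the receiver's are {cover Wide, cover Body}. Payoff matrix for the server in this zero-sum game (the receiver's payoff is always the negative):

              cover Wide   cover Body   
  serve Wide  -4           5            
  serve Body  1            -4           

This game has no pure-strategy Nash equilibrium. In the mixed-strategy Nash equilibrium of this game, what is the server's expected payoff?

For the server to be willing to mix, the server must be indifferent between serve Wide and serve Body, which pins down the receiver's mix.
  the server's payoff from serve Wide: q·(-4) + (1−q)·5 = -9q + 5
  the server's payoff from serve Body: q·1 + (1−q)·(-4) = 5q - 4
  -9q + 5 = 5q - 4  ⇒  -14q = -9  ⇒  q = 9/14.
At equilibrium the server is indifferent across rows, so the server's payoff equals the payoff from serve Wide: (9/14)·(-4) + (5/14)·5 = -11/14.

-11/14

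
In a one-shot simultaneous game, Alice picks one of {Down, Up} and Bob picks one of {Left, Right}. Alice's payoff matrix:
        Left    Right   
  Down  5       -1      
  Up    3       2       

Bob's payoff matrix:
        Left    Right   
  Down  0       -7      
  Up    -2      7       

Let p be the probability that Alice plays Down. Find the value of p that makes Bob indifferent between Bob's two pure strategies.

For Bob to be willing to mix, Bob must be indifferent between Left and Right, which pins down Alice's mix.
  Bob's expected payoff from Left: p·0 + (1−p)·(-2) = 2p - 2
  Bob's expected payoff from Right: p·(-7) + (1−p)·7 = -14p + 7
  2p - 2 = -14p + 7  ⇒  16p = 9  ⇒  p = 9/16.

p = 9/16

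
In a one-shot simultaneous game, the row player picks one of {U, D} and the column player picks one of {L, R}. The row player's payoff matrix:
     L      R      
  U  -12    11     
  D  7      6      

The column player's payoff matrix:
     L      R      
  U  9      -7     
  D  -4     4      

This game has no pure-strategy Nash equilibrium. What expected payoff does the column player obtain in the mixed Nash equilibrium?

1/3

The column player's indifference between L and R determines the row player's mixing probability p:
  the column player's payoff to L: p·9 + (1−p)·(-4) = 13p - 4
  the column player's payoff to R: p·(-7) + (1−p)·4 = -11p + 4
  13p - 4 = -11p + 4  ⇒  24p = 8  ⇒  p = 1/3.
At equilibrium the column player is indifferent across columns, so the column player's payoff equals the payoff from L: (1/3)·9 + (2/3)·(-4) = 1/3.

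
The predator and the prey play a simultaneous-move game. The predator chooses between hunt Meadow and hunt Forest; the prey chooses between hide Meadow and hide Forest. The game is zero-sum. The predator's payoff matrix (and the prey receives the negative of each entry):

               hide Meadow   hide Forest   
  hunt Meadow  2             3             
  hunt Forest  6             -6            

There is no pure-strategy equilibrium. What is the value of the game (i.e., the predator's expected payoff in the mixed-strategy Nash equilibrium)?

v = 30/13

In a mixed equilibrium the predator is indifferent between hunt Meadow and hunt Forest; this condition fixes q.
  the predator's payoff to hunt Meadow: q·2 + (1−q)·3 = -q + 3
  the predator's payoff to hunt Forest: q·6 + (1−q)·(-6) = 12q - 6
  -q + 3 = 12q - 6  ⇒  -13q = -9  ⇒  q = 9/13.
The value is the predator's expected payoff against this mix (using hunt Meadow): (9/13)·2 + (4/13)·3 = 30/13.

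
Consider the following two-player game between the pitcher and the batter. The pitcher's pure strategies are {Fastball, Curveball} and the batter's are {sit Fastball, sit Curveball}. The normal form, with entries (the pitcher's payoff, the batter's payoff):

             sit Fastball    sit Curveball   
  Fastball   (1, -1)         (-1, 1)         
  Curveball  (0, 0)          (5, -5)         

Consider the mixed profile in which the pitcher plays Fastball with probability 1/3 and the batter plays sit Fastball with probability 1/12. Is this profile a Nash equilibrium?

No

Given the pitcher's mix p = 1/3, the batter's payoff from sit Fastball is -1/3 but from sit Curveball is -3. The batter strictly prefers sit Fastball, so the batter would not mix.
So the proposed profile is not a Nash equilibrium.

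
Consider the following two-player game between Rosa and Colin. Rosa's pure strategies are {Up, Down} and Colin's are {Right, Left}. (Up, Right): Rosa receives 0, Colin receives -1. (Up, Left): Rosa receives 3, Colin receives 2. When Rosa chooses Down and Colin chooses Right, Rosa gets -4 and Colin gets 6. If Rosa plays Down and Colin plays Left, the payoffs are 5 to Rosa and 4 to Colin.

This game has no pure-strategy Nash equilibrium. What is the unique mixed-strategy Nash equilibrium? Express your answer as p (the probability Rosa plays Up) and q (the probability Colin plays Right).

Colin's indifference between Right and Left determines Rosa's mixing probability p:
  Colin's payoff from Right: p·(-1) + (1−p)·6 = -7p + 6
  Colin's payoff from Left: p·2 + (1−p)·4 = -2p + 4
  -7p + 6 = -2p + 4  ⇒  -5p = -2  ⇒  p = 2/5.
Colin's mix must leave Rosa indifferent between Up and Down.
  Rosa's expected payoff from Up: q·0 + (1−q)·3 = -3q + 3
  Rosa's expected payoff from Down: q·(-4) + (1−q)·5 = -9q + 5
  -3q + 3 = -9q + 5  ⇒  6q = 2  ⇒  q = 1/3.

p = 2/5, q = 1/3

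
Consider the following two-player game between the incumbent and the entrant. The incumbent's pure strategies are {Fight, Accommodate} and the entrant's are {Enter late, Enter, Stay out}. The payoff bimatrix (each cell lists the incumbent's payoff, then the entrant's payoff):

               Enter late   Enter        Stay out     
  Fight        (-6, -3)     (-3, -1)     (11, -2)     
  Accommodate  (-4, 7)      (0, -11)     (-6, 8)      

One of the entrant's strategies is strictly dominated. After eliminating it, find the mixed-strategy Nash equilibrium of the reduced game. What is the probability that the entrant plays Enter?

q = 17/20

The entrant's strategy Enter late is strictly dominated by Stay out: -2 > -3 and 8 > 7. Eliminate Enter late.
The incumbent's indifference between Fight and Accommodate determines the entrant's mixing probability q:
  the incumbent's payoff to Fight: q·(-3) + (1−q)·11 = -14q + 11
  the incumbent's payoff to Accommodate: q·0 + (1−q)·(-6) = 6q - 6
  -14q + 11 = 6q - 6  ⇒  -20q = -17  ⇒  q = 17/20.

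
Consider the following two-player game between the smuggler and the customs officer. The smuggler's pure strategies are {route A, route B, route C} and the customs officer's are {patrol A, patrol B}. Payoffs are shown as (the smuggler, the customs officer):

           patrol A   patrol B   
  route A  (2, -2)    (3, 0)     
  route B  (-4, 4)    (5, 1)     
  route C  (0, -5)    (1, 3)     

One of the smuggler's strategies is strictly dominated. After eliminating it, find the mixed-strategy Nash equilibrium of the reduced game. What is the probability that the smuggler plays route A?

The smuggler's strategy route C is strictly dominated by route A: 2 > 0 and 3 > 1. Eliminate route C.
For the customs officer to be willing to mix, the customs officer must be indifferent between patrol A and patrol B, which pins down the smuggler's mix.
  the customs officer's payoff to patrol A: p·(-2) + (1−p)·4 = -6p + 4
  the customs officer's payoff to patrol B: p·0 + (1−p)·1 = -p + 1
  -6p + 4 = -p + 1  ⇒  -5p = -3  ⇒  p = 3/5.

p = 3/5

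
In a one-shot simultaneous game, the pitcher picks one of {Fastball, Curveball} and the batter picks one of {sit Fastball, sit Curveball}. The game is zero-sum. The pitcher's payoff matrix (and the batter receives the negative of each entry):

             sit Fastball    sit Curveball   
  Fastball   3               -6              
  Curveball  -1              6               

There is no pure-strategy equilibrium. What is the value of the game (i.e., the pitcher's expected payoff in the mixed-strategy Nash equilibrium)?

Set the pitcher's expected payoff from Fastball equal to that from Curveball:
  the pitcher's payoff from Fastball: q·3 + (1−q)·(-6) = 9q - 6
  the pitcher's payoff from Curveball: q·(-1) + (1−q)·6 = -7q + 6
  9q - 6 = -7q + 6  ⇒  16q = 12  ⇒  q = 3/4.
The value is the pitcher's expected payoff against this mix (using Fastball): (3/4)·3 + (1/4)·(-6) = 3/4.

v = 3/4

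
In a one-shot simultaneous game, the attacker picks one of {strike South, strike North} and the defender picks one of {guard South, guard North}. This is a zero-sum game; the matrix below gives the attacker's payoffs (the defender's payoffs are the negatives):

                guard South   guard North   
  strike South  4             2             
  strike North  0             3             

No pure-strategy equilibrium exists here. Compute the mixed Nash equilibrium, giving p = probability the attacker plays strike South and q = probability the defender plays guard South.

Set the defender's expected payoff from guard South equal to that from guard North:
  the defender's payoff from guard South: p·(-4) + (1−p)·0 = -4p
  the defender's payoff from guard North: p·(-2) + (1−p)·(-3) = p - 3
  -4p = p - 3  ⇒  -5p = -3  ⇒  p = 3/5.
Set the attacker's expected payoff from strike South equal to that from strike North:
  the attacker's payoff to strike South: q·4 + (1−q)·2 = 2q + 2
  the attacker's payoff to strike North: q·0 + (1−q)·3 = -3q + 3
  2q + 2 = -3q + 3  ⇒  5q = 1  ⇒  q = 1/5.

p = 3/5, q = 1/5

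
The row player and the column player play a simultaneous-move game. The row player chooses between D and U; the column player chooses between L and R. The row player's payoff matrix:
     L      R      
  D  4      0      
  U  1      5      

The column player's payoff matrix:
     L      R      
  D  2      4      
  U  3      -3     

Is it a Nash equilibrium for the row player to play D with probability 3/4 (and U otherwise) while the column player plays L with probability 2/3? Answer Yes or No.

Given the column player's mix q = 2/3, the row player's payoff from D is 8/3 but from U is 7/3. The row player strictly prefers D, so the row player would not mix.
So the proposed profile is not a Nash equilibrium.

No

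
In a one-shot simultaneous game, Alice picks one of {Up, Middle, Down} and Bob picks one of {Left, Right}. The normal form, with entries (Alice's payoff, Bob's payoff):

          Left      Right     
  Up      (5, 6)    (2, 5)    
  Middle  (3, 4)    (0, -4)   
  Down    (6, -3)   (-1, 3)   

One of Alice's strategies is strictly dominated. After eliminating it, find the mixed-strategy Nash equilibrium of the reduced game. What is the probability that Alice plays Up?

Alice's strategy Middle is strictly dominated by Up: 5 > 3 and 2 > 0. Eliminate Middle.
Alice's mix must leave Bob indifferent between Left and Right.
  Bob's payoff from Left: p·6 + (1−p)·(-3) = 9p - 3
  Bob's payoff from Right: p·5 + (1−p)·3 = 2p + 3
  9p - 3 = 2p + 3  ⇒  7p = 6  ⇒  p = 6/7.

p = 6/7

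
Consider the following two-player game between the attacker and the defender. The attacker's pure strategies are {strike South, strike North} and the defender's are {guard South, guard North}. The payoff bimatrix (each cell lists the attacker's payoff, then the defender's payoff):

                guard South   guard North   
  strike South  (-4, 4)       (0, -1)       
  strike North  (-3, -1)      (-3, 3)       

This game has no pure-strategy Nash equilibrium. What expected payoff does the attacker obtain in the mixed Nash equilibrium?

-3

The defender's mix must leave the attacker indifferent between strike South and strike North.
  the attacker's payoff to strike South: q·(-4) + (1−q)·0 = -4q
  the attacker's payoff to strike North: q·(-3) + (1−q)·(-3) = -3
  -4q = -3  ⇒  -4q = -3  ⇒  q = 3/4.
At equilibrium the attacker is indifferent across rows, so the attacker's payoff equals the payoff from strike South: (3/4)·(-4) + (1/4)·0 = -3.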